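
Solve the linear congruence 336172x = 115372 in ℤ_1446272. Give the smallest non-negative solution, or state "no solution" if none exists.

93121

First find gcd(336172, 1446272):
1446272 = 4·336172 + 101584
336172 = 3·101584 + 31420
101584 = 3·31420 + 7324
31420 = 4·7324 + 2124
7324 = 3·2124 + 952
2124 = 2·952 + 220
952 = 4·220 + 72
220 = 3·72 + 4
72 = 18·4 + 0
gcd = 4 and 4 | 115372, so solutions exist. Divide through by 4: 84043x ≡ 28843 (mod 361568).
Now find 84043⁻¹ mod 361568:
361568 = 4*84043 + 25396
84043 = 3*25396 + 7855
25396 = 3*7855 + 1831
7855 = 4*1831 + 531
1831 = 3*531 + 238
531 = 2*238 + 55
238 = 4*55 + 18
55 = 3*18 + 1
18 = 18*1 + 0
Back-substitute:
1 = 55 − 3·18
1 = −3·238 + 13·55
1 = 13·531 − 29·238
1 = −29·1831 + 100·531
1 = 100·7855 − 429·1831
1 = −429·25396 + 1387·7855
1 = 1387·84043 − 4590·25396
1 = −4590·361568 + 19747·84043
So 84043⁻¹ ≡ 19747 (mod 361568).
Then x ≡ 19747·28843 ≡ 93121 (mod 361568); the smallest non-negative solution is x = 93121.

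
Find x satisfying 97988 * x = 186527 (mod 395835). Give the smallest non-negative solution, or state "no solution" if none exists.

First find gcd(97988, 395835):
395835 = 4×97988 + 3883
97988 = 25×3883 + 913
3883 = 4×913 + 231
913 = 3×231 + 220
231 = 1×220 + 11
220 = 20×11 + 0
gcd = 11 and 11 | 186527, so solutions exist. Divide through by 11: 8908x ≡ 16957 (mod 35985).
Now find 8908⁻¹ mod 35985:
35985 = 4*8908 + 353
8908 = 25*353 + 83
353 = 4*83 + 21
83 = 3*21 + 20
21 = 1*20 + 1
20 = 20*1 + 0
Back-substitute:
1 = 21 − 20
1 = −83 + 4·21
1 = 4·353 − 17·83
1 = −17·8908 + 429·353
1 = 429·35985 − 1733·8908
So 8908·(-1733) ≡ 1 (mod 35985), i.e. 8908⁻¹ ≡ 34252.
Then x ≡ 34252·16957 ≡ 13264 (mod 35985); the smallest non-negative solution is x = 13264.

13264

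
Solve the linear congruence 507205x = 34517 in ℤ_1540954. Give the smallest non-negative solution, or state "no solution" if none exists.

First find gcd(507205, 1540954):
1540954 = 3*507205 + 19339
507205 = 26*19339 + 4391
19339 = 4*4391 + 1775
4391 = 2*1775 + 841
1775 = 2*841 + 93
841 = 9*93 + 4
93 = 23*4 + 1
4 = 4*1 + 0
gcd = 1, so a unique solution mod 1540954 exists.
Back-substitute for the Bézout coefficients:
1 = 93 − 23·4
1 = −23·841 + 208·93
1 = 208·1775 − 439·841
1 = −439·4391 + 1086·1775
1 = 1086·19339 − 4783·4391
1 = −4783·507205 + 125444·19339
1 = 125444·1540954 − 381115·507205
So 507205·(-381115) ≡ 1 (mod 1540954), giving 507205⁻¹ ≡ 1159839.
x ≡ 507205⁻¹·34517 ≡ 1159839·34517 ≡ 177843 (mod 1540954).

177843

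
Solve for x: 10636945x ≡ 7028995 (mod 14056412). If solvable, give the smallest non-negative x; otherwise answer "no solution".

1094119

First find gcd(10636945, 14056412):
14056412 = 1×10636945 + 3419467
10636945 = 3×3419467 + 378544
3419467 = 9×378544 + 12571
378544 = 30×12571 + 1414
12571 = 8×1414 + 1259
1414 = 1×1259 + 155
1259 = 8×155 + 19
155 = 8×19 + 3
19 = 6×3 + 1
3 = 3×1 + 0
gcd = 1, so a unique solution mod 14056412 exists.
Back-substitute for the Bézout coefficients:
1 = 19 − 6·3
1 = −6·155 + 49·19
1 = 49·1259 − 398·155
1 = −398·1414 + 447·1259
1 = 447·12571 − 3974·1414
1 = −3974·378544 + 119667·12571
1 = 119667·3419467 − 1080977·378544
1 = −1080977·10636945 + 3362598·3419467
1 = 3362598·14056412 − 4443575·10636945
So 10636945·(-4443575) ≡ 1 (mod 14056412), giving 10636945⁻¹ ≡ 9612837.
x ≡ 10636945⁻¹·7028995 ≡ 9612837·7028995 ≡ 1094119 (mod 14056412).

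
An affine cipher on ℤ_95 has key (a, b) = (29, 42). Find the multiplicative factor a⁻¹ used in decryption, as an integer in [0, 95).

59

Apply the Euclidean algorithm to 95 and 29:
95 = 3×29 + 8
29 = 3×8 + 5
8 = 1×5 + 3
5 = 1×3 + 2
3 = 1×2 + 1
2 = 2×1 + 0
The gcd is 1. Working backward:
1 = 3 − 2
1 = −5 + 2·3
1 = 2·8 − 3·5
1 = −3·29 + 11·8
1 = 11·95 − 36·29
Thus 29·(-36) ≡ 1 (mod 95); reducing, -36 mod 95 = 59.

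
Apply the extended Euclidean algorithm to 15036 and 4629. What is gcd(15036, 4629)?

3

Apply Euclid's algorithm to 15036 and 4629:
15036 = 3×4629 + 1149
4629 = 4×1149 + 33
1149 = 34×33 + 27
33 = 1×27 + 6
27 = 4×6 + 3
6 = 2×3 + 0
gcd(15036, 4629) = 3.
Express as a combination:
3 = 27 − 4·6
3 = −4·33 + 5·27
3 = 5·1149 − 174·33
3 = −174·4629 + 701·1149
3 = 701·15036 − 2277·4629
So 3 = (701)·15036 + (-2277)·4629.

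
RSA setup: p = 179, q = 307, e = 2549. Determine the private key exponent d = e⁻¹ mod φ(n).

φ(n) = (p−1)(q−1) = 178·306 = 54468.
Need d with 2549·d ≡ 1 (mod 54468). Apply the extended Euclidean algorithm:
54468 = 21*2549 + 939
2549 = 2*939 + 671
939 = 1*671 + 268
671 = 2*268 + 135
268 = 1*135 + 133
135 = 1*133 + 2
133 = 66*2 + 1
2 = 2*1 + 0
Back-substitute:
1 = 133 − 66·2
1 = −66·135 + 67·133
1 = 67·268 − 133·135
1 = −133·671 + 333·268
1 = 333·939 − 466·671
1 = −466·2549 + 1265·939
1 = 1265·54468 − 27031·2549
So 2549·(-27031) ≡ 1 (mod 54468), hence d ≡ -27031 ≡ 27437 (mod 54468).

27437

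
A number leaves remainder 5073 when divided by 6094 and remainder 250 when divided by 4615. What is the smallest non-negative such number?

Write x = 5073 + 6094·k. Then 6094·k ≡ 250 − 5073 ≡ 4407 (mod 4615).
Need 6094⁻¹ mod 4615. Extended Euclid on (4615, 1479):
4615 = 3·1479 + 178
1479 = 8·178 + 55
178 = 3·55 + 13
55 = 4·13 + 3
13 = 4·3 + 1
3 = 3·1 + 0
Back-substitute:
1 = 13 − 4·3
1 = −4·55 + 17·13
1 = 17·178 − 55·55
1 = −55·1479 + 457·178
1 = 457·4615 − 1426·1479
6094⁻¹ ≡ 3189 (mod 4615), so k ≡ 3189·4407 ≡ 1248 (mod 4615).
x = 5073 + 6094·1248 = 7610385.

7610385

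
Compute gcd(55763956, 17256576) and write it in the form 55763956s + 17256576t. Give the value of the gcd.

4

Apply Euclid's algorithm to 55763956 and 17256576:
55763956 = 3·17256576 + 3994228
17256576 = 4·3994228 + 1279664
3994228 = 3·1279664 + 155236
1279664 = 8·155236 + 37776
155236 = 4·37776 + 4132
37776 = 9·4132 + 588
4132 = 7·588 + 16
588 = 36·16 + 12
16 = 1·12 + 4
12 = 3·4 + 0
gcd(55763956, 17256576) = 4.
Working backward:
4 = 16 − 12
4 = −588 + 37·16
4 = 37·4132 − 260·588
4 = −260·37776 + 2377·4132
4 = 2377·155236 − 9768·37776
4 = −9768·1279664 + 80521·155236
4 = 80521·3994228 − 251331·1279664
4 = −251331·17256576 + 1085845·3994228
4 = 1085845·55763956 − 3508866·17256576
So 4 = (1085845)·55763956 + (-3508866)·17256576.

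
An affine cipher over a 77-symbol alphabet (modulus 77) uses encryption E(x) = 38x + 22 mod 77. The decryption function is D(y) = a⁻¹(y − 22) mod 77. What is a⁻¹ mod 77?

Run Euclid on (77, 38):
77 = 2×38 + 1
38 = 38×1 + 0
Since gcd(38, 77) = 1, back-substitute to write 1 as a combination:
1 = 77 − 2·38
Hence 38⁻¹ ≡ -2 ≡ 75 (mod 77).

75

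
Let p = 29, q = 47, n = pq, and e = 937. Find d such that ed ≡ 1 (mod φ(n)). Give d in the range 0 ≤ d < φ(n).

433

φ(n) = (p−1)(q−1) = 28·46 = 1288.
Need d with 937·d ≡ 1 (mod 1288). Apply the extended Euclidean algorithm:
1288 = 1×937 + 351
937 = 2×351 + 235
351 = 1×235 + 116
235 = 2×116 + 3
116 = 38×3 + 2
3 = 1×2 + 1
2 = 2×1 + 0
Back-substitute:
1 = 3 − 2
1 = −116 + 39·3
1 = 39·235 − 79·116
1 = −79·351 + 118·235
1 = 118·937 − 315·351
1 = −315·1288 + 433·937
So 937·433 ≡ 1 (mod 1288), hence d = 433.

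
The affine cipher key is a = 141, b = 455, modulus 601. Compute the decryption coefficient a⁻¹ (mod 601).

341

Apply the Euclidean algorithm to 601 and 141:
601 = 4·141 + 37
141 = 3·37 + 30
37 = 1·30 + 7
30 = 4·7 + 2
7 = 3·2 + 1
2 = 2·1 + 0
The gcd is 1. Working backward:
1 = 7 − 3·2
1 = −3·30 + 13·7
1 = 13·37 − 16·30
1 = −16·141 + 61·37
1 = 61·601 − 260·141
Hence 141⁻¹ ≡ -260 ≡ 341 (mod 601).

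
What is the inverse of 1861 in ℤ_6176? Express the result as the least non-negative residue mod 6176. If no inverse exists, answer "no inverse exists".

Extended Euclidean algorithm:
6176 = 3·1861 + 593
1861 = 3·593 + 82
593 = 7·82 + 19
82 = 4·19 + 6
19 = 3·6 + 1
6 = 6·1 + 0
gcd = 1, so the inverse exists. Back-substitute:
1 = 19 − 3·6
1 = −3·82 + 13·19
1 = 13·593 − 94·82
1 = −94·1861 + 295·593
1 = 295·6176 − 979·1861
So 1861·(-979) ≡ 1 (mod 6176), and -979 ≡ 5197 (mod 6176).

5197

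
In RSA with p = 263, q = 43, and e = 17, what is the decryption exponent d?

6473

φ(n) = (p−1)(q−1) = 262·42 = 11004.
Need d with 17·d ≡ 1 (mod 11004). Apply the extended Euclidean algorithm:
11004 = 647*17 + 5
17 = 3*5 + 2
5 = 2*2 + 1
2 = 2*1 + 0
Back-substitute:
1 = 5 − 2·2
1 = −2·17 + 7·5
1 = 7·11004 − 4531·17
So 17·(-4531) ≡ 1 (mod 11004), hence d ≡ -4531 ≡ 6473 (mod 11004).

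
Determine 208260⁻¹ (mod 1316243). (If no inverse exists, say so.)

146837

Run Euclid on (1316243, 208260):
1316243 = 6*208260 + 66683
208260 = 3*66683 + 8211
66683 = 8*8211 + 995
8211 = 8*995 + 251
995 = 3*251 + 242
251 = 1*242 + 9
242 = 26*9 + 8
9 = 1*8 + 1
8 = 8*1 + 0
gcd = 1, so the inverse exists. Back-substitute:
1 = 9 − 8
1 = −242 + 27·9
1 = 27·251 − 28·242
1 = −28·995 + 111·251
1 = 111·8211 − 916·995
1 = −916·66683 + 7439·8211
1 = 7439·208260 − 23233·66683
1 = −23233·1316243 + 146837·208260
So 208260·146837 ≡ 1 (mod 1316243).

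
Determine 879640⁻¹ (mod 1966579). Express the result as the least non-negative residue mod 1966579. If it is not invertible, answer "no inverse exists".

437611

Extended Euclidean algorithm:
1966579 = 2×879640 + 207299
879640 = 4×207299 + 50444
207299 = 4×50444 + 5523
50444 = 9×5523 + 737
5523 = 7×737 + 364
737 = 2×364 + 9
364 = 40×9 + 4
9 = 2×4 + 1
4 = 4×1 + 0
The gcd is 1. Working backward:
1 = 9 − 2·4
1 = −2·364 + 81·9
1 = 81·737 − 164·364
1 = −164·5523 + 1229·737
1 = 1229·50444 − 11225·5523
1 = −11225·207299 + 46129·50444
1 = 46129·879640 − 195741·207299
1 = −195741·1966579 + 437611·879640
So 879640·437611 ≡ 1 (mod 1966579).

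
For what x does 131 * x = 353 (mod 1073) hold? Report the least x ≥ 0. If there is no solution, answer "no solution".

First find gcd(131, 1073):
1073 = 8*131 + 25
131 = 5*25 + 6
25 = 4*6 + 1
6 = 6*1 + 0
gcd = 1, so a unique solution mod 1073 exists.
Back-substitute for the Bézout coefficients:
1 = 25 − 4·6
1 = −4·131 + 21·25
1 = 21·1073 − 172·131
So 131·(-172) ≡ 1 (mod 1073), giving 131⁻¹ ≡ 901.
x ≡ 131⁻¹·353 ≡ 901·353 ≡ 445 (mod 1073).

445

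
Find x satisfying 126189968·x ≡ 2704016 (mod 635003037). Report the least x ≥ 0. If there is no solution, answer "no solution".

129513640

First find gcd(126189968, 635003037):
635003037 = 5*126189968 + 4053197
126189968 = 31*4053197 + 540861
4053197 = 7*540861 + 267170
540861 = 2*267170 + 6521
267170 = 40*6521 + 6330
6521 = 1*6330 + 191
6330 = 33*191 + 27
191 = 7*27 + 2
27 = 13*2 + 1
2 = 2*1 + 0
gcd = 1, so a unique solution mod 635003037 exists.
Back-substitute for the Bézout coefficients:
1 = 27 − 13·2
1 = −13·191 + 92·27
1 = 92·6330 − 3049·191
1 = −3049·6521 + 3141·6330
1 = 3141·267170 − 128689·6521
1 = −128689·540861 + 260519·267170
1 = 260519·4053197 − 1952322·540861
1 = −1952322·126189968 + 60782501·4053197
1 = 60782501·635003037 − 305864827·126189968
So 126189968·(-305864827) ≡ 1 (mod 635003037), giving 126189968⁻¹ ≡ 329138210.
x ≡ 126189968⁻¹·2704016 ≡ 329138210·2704016 ≡ 129513640 (mod 635003037).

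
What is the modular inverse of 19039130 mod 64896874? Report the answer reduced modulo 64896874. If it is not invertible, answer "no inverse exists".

no inverse exists

Euclidean algorithm on 64896874, 19039130:
64896874 = 3·19039130 + 7779484
19039130 = 2·7779484 + 3480162
7779484 = 2·3480162 + 819160
3480162 = 4·819160 + 203522
819160 = 4·203522 + 5072
203522 = 40·5072 + 642
5072 = 7·642 + 578
642 = 1·578 + 64
578 = 9·64 + 2
64 = 32·2 + 0
Since gcd = 2 > 1, 19039130 is not a unit mod 64896874.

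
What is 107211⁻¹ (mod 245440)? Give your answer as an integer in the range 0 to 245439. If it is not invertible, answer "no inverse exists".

no inverse exists

Compute gcd(107211, 245440):
245440 = 2·107211 + 31018
107211 = 3·31018 + 14157
31018 = 2·14157 + 2704
14157 = 5·2704 + 637
2704 = 4·637 + 156
637 = 4·156 + 13
156 = 12·13 + 0
Since gcd = 13 > 1, 107211 is not a unit mod 245440.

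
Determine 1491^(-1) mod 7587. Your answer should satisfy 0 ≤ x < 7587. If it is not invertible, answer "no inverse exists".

no inverse exists

Compute gcd(1491, 7587):
7587 = 5×1491 + 132
1491 = 11×132 + 39
132 = 3×39 + 15
39 = 2×15 + 9
15 = 1×9 + 6
9 = 1×6 + 3
6 = 2×3 + 0
gcd(1491, 7587) = 3 ≠ 1, so 1491 has no multiplicative inverse modulo 7587.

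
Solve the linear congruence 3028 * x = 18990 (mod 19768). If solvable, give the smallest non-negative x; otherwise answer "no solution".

gcd(3028, 19768):
19768 = 6·3028 + 1600
3028 = 1·1600 + 1428
1600 = 1·1428 + 172
1428 = 8·172 + 52
172 = 3·52 + 16
52 = 3·16 + 4
16 = 4·4 + 0
gcd = 4, but 4 ∤ 18990, so the congruence has no solution.

no solution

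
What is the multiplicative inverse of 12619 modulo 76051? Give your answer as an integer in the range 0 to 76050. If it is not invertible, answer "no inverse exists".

39041

gcd(76051, 12619) by repeated division:
76051 = 6×12619 + 337
12619 = 37×337 + 150
337 = 2×150 + 37
150 = 4×37 + 2
37 = 18×2 + 1
2 = 2×1 + 0
gcd = 1, so the inverse exists. Back-substitute:
1 = 37 − 18·2
1 = −18·150 + 73·37
1 = 73·337 − 164·150
1 = −164·12619 + 6141·337
1 = 6141·76051 − 37010·12619
Hence 12619⁻¹ ≡ -37010 ≡ 39041 (mod 76051).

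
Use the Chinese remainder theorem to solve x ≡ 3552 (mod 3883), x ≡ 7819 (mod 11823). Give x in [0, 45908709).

42724318

Write x = 3552 + 3883·k. Then 3883·k ≡ 7819 − 3552 ≡ 4267 (mod 11823).
Need 3883⁻¹ mod 11823. Extended Euclid on (11823, 3883):
11823 = 3*3883 + 174
3883 = 22*174 + 55
174 = 3*55 + 9
55 = 6*9 + 1
9 = 9*1 + 0
Back-substitute:
1 = 55 − 6·9
1 = −6·174 + 19·55
1 = 19·3883 − 424·174
1 = −424·11823 + 1291·3883
3883⁻¹ ≡ 1291 (mod 11823), so k ≡ 1291·4267 ≡ 11002 (mod 11823).
x = 3552 + 3883·11002 = 42724318.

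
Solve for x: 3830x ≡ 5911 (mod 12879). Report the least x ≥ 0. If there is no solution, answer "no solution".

12245

First find gcd(3830, 12879):
12879 = 3×3830 + 1389
3830 = 2×1389 + 1052
1389 = 1×1052 + 337
1052 = 3×337 + 41
337 = 8×41 + 9
41 = 4×9 + 5
9 = 1×5 + 4
5 = 1×4 + 1
4 = 4×1 + 0
gcd = 1, so a unique solution mod 12879 exists.
Back-substitute for the Bézout coefficients:
1 = 5 − 4
1 = −9 + 2·5
1 = 2·41 − 9·9
1 = −9·337 + 74·41
1 = 74·1052 − 231·337
1 = −231·1389 + 305·1052
1 = 305·3830 − 841·1389
1 = −841·12879 + 2828·3830
So 3830·(2828) ≡ 1 (mod 12879), giving 3830⁻¹ ≡ 2828.
x ≡ 3830⁻¹·5911 ≡ 2828·5911 ≡ 12245 (mod 12879).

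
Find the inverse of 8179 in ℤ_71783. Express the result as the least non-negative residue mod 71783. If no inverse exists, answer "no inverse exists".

gcd(71783, 8179) by repeated division:
71783 = 8·8179 + 6351
8179 = 1·6351 + 1828
6351 = 3·1828 + 867
1828 = 2·867 + 94
867 = 9·94 + 21
94 = 4·21 + 10
21 = 2·10 + 1
10 = 10·1 + 0
gcd = 1, so the inverse exists. Back-substitute:
1 = 21 − 2·10
1 = −2·94 + 9·21
1 = 9·867 − 83·94
1 = −83·1828 + 175·867
1 = 175·6351 − 608·1828
1 = −608·8179 + 783·6351
1 = 783·71783 − 6872·8179
Thus 8179·(-6872) ≡ 1 (mod 71783); reducing, -6872 mod 71783 = 64911.

64911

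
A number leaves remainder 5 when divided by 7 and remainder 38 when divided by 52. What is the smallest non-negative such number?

Write x = 5 + 7·k. Then 7·k ≡ 38 − 5 ≡ 33 (mod 52).
Need 7⁻¹ mod 52. Extended Euclid on (52, 7):
52 = 7·7 + 3
7 = 2·3 + 1
3 = 3·1 + 0
Back-substitute:
1 = 7 − 2·3
1 = −2·52 + 15·7
7⁻¹ ≡ 15 (mod 52), so k ≡ 15·33 ≡ 27 (mod 52).
x = 5 + 7·27 = 194.

194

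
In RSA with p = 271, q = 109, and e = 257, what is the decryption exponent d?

φ(n) = (p−1)(q−1) = 270·108 = 29160.
Need d with 257·d ≡ 1 (mod 29160). Apply the extended Euclidean algorithm:
29160 = 113×257 + 119
257 = 2×119 + 19
119 = 6×19 + 5
19 = 3×5 + 4
5 = 1×4 + 1
4 = 4×1 + 0
Back-substitute:
1 = 5 − 4
1 = −19 + 4·5
1 = 4·119 − 25·19
1 = −25·257 + 54·119
1 = 54·29160 − 6127·257
So 257·(-6127) ≡ 1 (mod 29160), hence d ≡ -6127 ≡ 23033 (mod 29160).

23033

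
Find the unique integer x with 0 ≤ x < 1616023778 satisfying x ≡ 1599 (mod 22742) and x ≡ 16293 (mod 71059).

Write x = 1599 + 22742·k. Then 22742·k ≡ 16293 − 1599 ≡ 14694 (mod 71059).
Need 22742⁻¹ mod 71059. Extended Euclid on (71059, 22742):
71059 = 3*22742 + 2833
22742 = 8*2833 + 78
2833 = 36*78 + 25
78 = 3*25 + 3
25 = 8*3 + 1
3 = 3*1 + 0
Back-substitute:
1 = 25 − 8·3
1 = −8·78 + 25·25
1 = 25·2833 − 908·78
1 = −908·22742 + 7289·2833
1 = 7289·71059 − 22775·22742
22742⁻¹ ≡ 48284 (mod 71059), so k ≡ 48284·14694 ≡ 32040 (mod 71059).
x = 1599 + 22742·32040 = 728655279.

728655279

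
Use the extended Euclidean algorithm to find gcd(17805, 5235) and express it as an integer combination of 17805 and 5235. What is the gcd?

15

Apply Euclid's algorithm to 17805 and 5235:
17805 = 3·5235 + 2100
5235 = 2·2100 + 1035
2100 = 2·1035 + 30
1035 = 34·30 + 15
30 = 2·15 + 0
gcd(17805, 5235) = 15.
Working backward:
15 = 1035 − 34·30
15 = −34·2100 + 69·1035
15 = 69·5235 − 172·2100
15 = −172·17805 + 585·5235
So 15 = (-172)·17805 + (585)·5235.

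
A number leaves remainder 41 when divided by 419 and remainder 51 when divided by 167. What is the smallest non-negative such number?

Write x = 41 + 419·k. Then 419·k ≡ 51 − 41 ≡ 10 (mod 167).
Need 419⁻¹ mod 167. Extended Euclid on (167, 85):
167 = 1·85 + 82
85 = 1·82 + 3
82 = 27·3 + 1
3 = 3·1 + 0
Back-substitute:
1 = 82 − 27·3
1 = −27·85 + 28·82
1 = 28·167 − 55·85
419⁻¹ ≡ 112 (mod 167), so k ≡ 112·10 ≡ 118 (mod 167).
x = 41 + 419·118 = 49483.

49483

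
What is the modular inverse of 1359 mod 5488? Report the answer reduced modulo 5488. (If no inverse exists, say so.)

1583

Extended Euclidean algorithm:
5488 = 4×1359 + 52
1359 = 26×52 + 7
52 = 7×7 + 3
7 = 2×3 + 1
3 = 3×1 + 0
Since gcd(1359, 5488) = 1, back-substitute to write 1 as a combination:
1 = 7 − 2·3
1 = −2·52 + 15·7
1 = 15·1359 − 392·52
1 = −392·5488 + 1583·1359
So 1359·1583 ≡ 1 (mod 5488).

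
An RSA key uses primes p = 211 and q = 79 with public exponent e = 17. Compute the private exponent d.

φ(n) = (p−1)(q−1) = 210·78 = 16380.
Need d with 17·d ≡ 1 (mod 16380). Apply the extended Euclidean algorithm:
16380 = 963×17 + 9
17 = 1×9 + 8
9 = 1×8 + 1
8 = 8×1 + 0
Back-substitute:
1 = 9 − 8
1 = −17 + 2·9
1 = 2·16380 − 1927·17
So 17·(-1927) ≡ 1 (mod 16380), hence d ≡ -1927 ≡ 14453 (mod 16380).

14453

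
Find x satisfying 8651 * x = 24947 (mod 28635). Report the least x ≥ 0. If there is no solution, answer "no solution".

23557

First find gcd(8651, 28635):
28635 = 3·8651 + 2682
8651 = 3·2682 + 605
2682 = 4·605 + 262
605 = 2·262 + 81
262 = 3·81 + 19
81 = 4·19 + 5
19 = 3·5 + 4
5 = 1·4 + 1
4 = 4·1 + 0
gcd = 1, so a unique solution mod 28635 exists.
Back-substitute for the Bézout coefficients:
1 = 5 − 4
1 = −19 + 4·5
1 = 4·81 − 17·19
1 = −17·262 + 55·81
1 = 55·605 − 127·262
1 = −127·2682 + 563·605
1 = 563·8651 − 1816·2682
1 = −1816·28635 + 6011·8651
So 8651·(6011) ≡ 1 (mod 28635), giving 8651⁻¹ ≡ 6011.
x ≡ 8651⁻¹·24947 ≡ 6011·24947 ≡ 23557 (mod 28635).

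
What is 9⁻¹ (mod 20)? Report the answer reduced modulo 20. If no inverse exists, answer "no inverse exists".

Apply the Euclidean algorithm to 20 and 9:
20 = 2*9 + 2
9 = 4*2 + 1
2 = 2*1 + 0
gcd = 1, so the inverse exists. Back-substitute:
1 = 9 − 4·2
1 = −4·20 + 9·9
So 9·9 ≡ 1 (mod 20).

9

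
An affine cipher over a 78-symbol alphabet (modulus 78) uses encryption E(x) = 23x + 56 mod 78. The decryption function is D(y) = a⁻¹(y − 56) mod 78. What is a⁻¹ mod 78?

Run Euclid on (78, 23):
78 = 3·23 + 9
23 = 2·9 + 5
9 = 1·5 + 4
5 = 1·4 + 1
4 = 4·1 + 0
gcd = 1, so the inverse exists. Back-substitute:
1 = 5 − 4
1 = −9 + 2·5
1 = 2·23 − 5·9
1 = −5·78 + 17·23
So 23·17 ≡ 1 (mod 78).

17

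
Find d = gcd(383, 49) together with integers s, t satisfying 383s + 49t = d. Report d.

1

Repeated division:
383 = 7·49 + 40
49 = 1·40 + 9
40 = 4·9 + 4
9 = 2·4 + 1
4 = 4·1 + 0
gcd(383, 49) = 1.
Express as a combination:
1 = 9 − 2·4
1 = −2·40 + 9·9
1 = 9·49 − 11·40
1 = −11·383 + 86·49
So 1 = (-11)·383 + (86)·49.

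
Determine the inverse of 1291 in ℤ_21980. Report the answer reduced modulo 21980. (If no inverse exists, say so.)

Extended Euclidean algorithm:
21980 = 17*1291 + 33
1291 = 39*33 + 4
33 = 8*4 + 1
4 = 4*1 + 0
The gcd is 1. Working backward:
1 = 33 − 8·4
1 = −8·1291 + 313·33
1 = 313·21980 − 5329·1291
Hence 1291⁻¹ ≡ -5329 ≡ 16651 (mod 21980).

16651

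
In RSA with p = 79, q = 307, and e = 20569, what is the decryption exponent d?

φ(n) = (p−1)(q−1) = 78·306 = 23868.
Need d with 20569·d ≡ 1 (mod 23868). Apply the extended Euclidean algorithm:
23868 = 1*20569 + 3299
20569 = 6*3299 + 775
3299 = 4*775 + 199
775 = 3*199 + 178
199 = 1*178 + 21
178 = 8*21 + 10
21 = 2*10 + 1
10 = 10*1 + 0
Back-substitute:
1 = 21 − 2·10
1 = −2·178 + 17·21
1 = 17·199 − 19·178
1 = −19·775 + 74·199
1 = 74·3299 − 315·775
1 = −315·20569 + 1964·3299
1 = 1964·23868 − 2279·20569
So 20569·(-2279) ≡ 1 (mod 23868), hence d ≡ -2279 ≡ 21589 (mod 23868).

21589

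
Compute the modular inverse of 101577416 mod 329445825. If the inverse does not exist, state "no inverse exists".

318921761

Extended Euclidean algorithm:
329445825 = 3*101577416 + 24713577
101577416 = 4*24713577 + 2723108
24713577 = 9*2723108 + 205605
2723108 = 13*205605 + 50243
205605 = 4*50243 + 4633
50243 = 10*4633 + 3913
4633 = 1*3913 + 720
3913 = 5*720 + 313
720 = 2*313 + 94
313 = 3*94 + 31
94 = 3*31 + 1
31 = 31*1 + 0
The gcd is 1. Working backward:
1 = 94 − 3·31
1 = −3·313 + 10·94
1 = 10·720 − 23·313
1 = −23·3913 + 125·720
1 = 125·4633 − 148·3913
1 = −148·50243 + 1605·4633
1 = 1605·205605 − 6568·50243
1 = −6568·2723108 + 86989·205605
1 = 86989·24713577 − 789469·2723108
1 = −789469·101577416 + 3244865·24713577
1 = 3244865·329445825 − 10524064·101577416
Hence 101577416⁻¹ ≡ -10524064 ≡ 318921761 (mod 329445825).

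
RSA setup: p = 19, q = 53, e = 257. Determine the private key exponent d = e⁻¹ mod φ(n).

φ(n) = (p−1)(q−1) = 18·52 = 936.
Need d with 257·d ≡ 1 (mod 936). Apply the extended Euclidean algorithm:
936 = 3*257 + 165
257 = 1*165 + 92
165 = 1*92 + 73
92 = 1*73 + 19
73 = 3*19 + 16
19 = 1*16 + 3
16 = 5*3 + 1
3 = 3*1 + 0
Back-substitute:
1 = 16 − 5·3
1 = −5·19 + 6·16
1 = 6·73 − 23·19
1 = −23·92 + 29·73
1 = 29·165 − 52·92
1 = −52·257 + 81·165
1 = 81·936 − 295·257
So 257·(-295) ≡ 1 (mod 936), hence d ≡ -295 ≡ 641 (mod 936).

641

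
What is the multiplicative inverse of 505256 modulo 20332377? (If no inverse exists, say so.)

17522498

Extended Euclidean algorithm:
20332377 = 40·505256 + 122137
505256 = 4·122137 + 16708
122137 = 7·16708 + 5181
16708 = 3·5181 + 1165
5181 = 4·1165 + 521
1165 = 2·521 + 123
521 = 4·123 + 29
123 = 4·29 + 7
29 = 4·7 + 1
7 = 7·1 + 0
Since gcd(505256, 20332377) = 1, back-substitute to write 1 as a combination:
1 = 29 − 4·7
1 = −4·123 + 17·29
1 = 17·521 − 72·123
1 = −72·1165 + 161·521
1 = 161·5181 − 716·1165
1 = −716·16708 + 2309·5181
1 = 2309·122137 − 16879·16708
1 = −16879·505256 + 69825·122137
1 = 69825·20332377 − 2809879·505256
Thus 505256·(-2809879) ≡ 1 (mod 20332377); reducing, -2809879 mod 20332377 = 17522498.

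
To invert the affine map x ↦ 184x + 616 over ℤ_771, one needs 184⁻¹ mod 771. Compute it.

Extended Euclidean algorithm:
771 = 4*184 + 35
184 = 5*35 + 9
35 = 3*9 + 8
9 = 1*8 + 1
8 = 8*1 + 0
Since gcd(184, 771) = 1, back-substitute to write 1 as a combination:
1 = 9 − 8
1 = −35 + 4·9
1 = 4·184 − 21·35
1 = −21·771 + 88·184
So 184·88 ≡ 1 (mod 771).

88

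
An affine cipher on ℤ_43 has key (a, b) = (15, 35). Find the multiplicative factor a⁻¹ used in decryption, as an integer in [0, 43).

23

Apply the Euclidean algorithm to 43 and 15:
43 = 2*15 + 13
15 = 1*13 + 2
13 = 6*2 + 1
2 = 2*1 + 0
Since gcd(15, 43) = 1, back-substitute to write 1 as a combination:
1 = 13 − 6·2
1 = −6·15 + 7·13
1 = 7·43 − 20·15
So 15·(-20) ≡ 1 (mod 43), and -20 ≡ 23 (mod 43).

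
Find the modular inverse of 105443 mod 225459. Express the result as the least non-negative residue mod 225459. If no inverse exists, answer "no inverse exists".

Euclidean algorithm on 225459, 105443:
225459 = 2×105443 + 14573
105443 = 7×14573 + 3432
14573 = 4×3432 + 845
3432 = 4×845 + 52
845 = 16×52 + 13
52 = 4×13 + 0
gcd(105443, 225459) = 13 ≠ 1, so 105443 has no multiplicative inverse modulo 225459.

no inverse exists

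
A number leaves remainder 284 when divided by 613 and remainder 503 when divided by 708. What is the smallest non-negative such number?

355211

Write x = 284 + 613·k. Then 613·k ≡ 503 − 284 ≡ 219 (mod 708).
Need 613⁻¹ mod 708. Extended Euclid on (708, 613):
708 = 1*613 + 95
613 = 6*95 + 43
95 = 2*43 + 9
43 = 4*9 + 7
9 = 1*7 + 2
7 = 3*2 + 1
2 = 2*1 + 0
Back-substitute:
1 = 7 − 3·2
1 = −3·9 + 4·7
1 = 4·43 − 19·9
1 = −19·95 + 42·43
1 = 42·613 − 271·95
1 = −271·708 + 313·613
613⁻¹ ≡ 313 (mod 708), so k ≡ 313·219 ≡ 579 (mod 708).
x = 284 + 613·579 = 355211.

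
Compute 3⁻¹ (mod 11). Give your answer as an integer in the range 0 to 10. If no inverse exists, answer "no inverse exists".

4

Apply the Euclidean algorithm to 11 and 3:
11 = 3·3 + 2
3 = 1·2 + 1
2 = 2·1 + 0
The gcd is 1. Working backward:
1 = 3 − 2
1 = −11 + 4·3
So 3·4 ≡ 1 (mod 11).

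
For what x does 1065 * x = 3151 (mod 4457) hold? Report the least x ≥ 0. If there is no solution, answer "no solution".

First find gcd(1065, 4457):
4457 = 4*1065 + 197
1065 = 5*197 + 80
197 = 2*80 + 37
80 = 2*37 + 6
37 = 6*6 + 1
6 = 6*1 + 0
gcd = 1, so a unique solution mod 4457 exists.
Back-substitute for the Bézout coefficients:
1 = 37 − 6·6
1 = −6·80 + 13·37
1 = 13·197 − 32·80
1 = −32·1065 + 173·197
1 = 173·4457 − 724·1065
So 1065·(-724) ≡ 1 (mod 4457), giving 1065⁻¹ ≡ 3733.
x ≡ 1065⁻¹·3151 ≡ 3733·3151 ≡ 660 (mod 4457).

660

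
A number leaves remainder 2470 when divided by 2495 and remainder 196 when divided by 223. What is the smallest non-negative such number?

Write x = 2470 + 2495·k. Then 2495·k ≡ 196 − 2470 ≡ 179 (mod 223).
Need 2495⁻¹ mod 223. Extended Euclid on (223, 42):
223 = 5·42 + 13
42 = 3·13 + 3
13 = 4·3 + 1
3 = 3·1 + 0
Back-substitute:
1 = 13 − 4·3
1 = −4·42 + 13·13
1 = 13·223 − 69·42
2495⁻¹ ≡ 154 (mod 223), so k ≡ 154·179 ≡ 137 (mod 223).
x = 2470 + 2495·137 = 344285.

344285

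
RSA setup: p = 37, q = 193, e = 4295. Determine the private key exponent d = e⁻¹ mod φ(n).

φ(n) = (p−1)(q−1) = 36·192 = 6912.
Need d with 4295·d ≡ 1 (mod 6912). Apply the extended Euclidean algorithm:
6912 = 1*4295 + 2617
4295 = 1*2617 + 1678
2617 = 1*1678 + 939
1678 = 1*939 + 739
939 = 1*739 + 200
739 = 3*200 + 139
200 = 1*139 + 61
139 = 2*61 + 17
61 = 3*17 + 10
17 = 1*10 + 7
10 = 1*7 + 3
7 = 2*3 + 1
3 = 3*1 + 0
Back-substitute:
1 = 7 − 2·3
1 = −2·10 + 3·7
1 = 3·17 − 5·10
1 = −5·61 + 18·17
1 = 18·139 − 41·61
1 = −41·200 + 59·139
1 = 59·739 − 218·200
1 = −218·939 + 277·739
1 = 277·1678 − 495·939
1 = −495·2617 + 772·1678
1 = 772·4295 − 1267·2617
1 = −1267·6912 + 2039·4295
So 4295·2039 ≡ 1 (mod 6912), hence d = 2039.

2039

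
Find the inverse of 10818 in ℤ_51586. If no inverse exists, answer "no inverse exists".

no inverse exists

Euclidean algorithm on 51586, 10818:
51586 = 4×10818 + 8314
10818 = 1×8314 + 2504
8314 = 3×2504 + 802
2504 = 3×802 + 98
802 = 8×98 + 18
98 = 5×18 + 8
18 = 2×8 + 2
8 = 4×2 + 0
gcd(10818, 51586) = 2 ≠ 1, so 10818 has no multiplicative inverse modulo 51586.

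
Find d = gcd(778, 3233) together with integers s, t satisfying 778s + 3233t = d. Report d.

Apply Euclid's algorithm to 3233 and 778:
3233 = 4×778 + 121
778 = 6×121 + 52
121 = 2×52 + 17
52 = 3×17 + 1
17 = 17×1 + 0
gcd(778, 3233) = 1.
Back-substituting:
1 = 52 − 3·17
1 = −3·121 + 7·52
1 = 7·778 − 45·121
1 = −45·3233 + 187·778
So 1 = (-45)·3233 + (187)·778.

1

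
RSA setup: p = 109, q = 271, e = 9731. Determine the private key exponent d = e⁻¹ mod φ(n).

φ(n) = (p−1)(q−1) = 108·270 = 29160.
Need d with 9731·d ≡ 1 (mod 29160). Apply the extended Euclidean algorithm:
29160 = 2×9731 + 9698
9731 = 1×9698 + 33
9698 = 293×33 + 29
33 = 1×29 + 4
29 = 7×4 + 1
4 = 4×1 + 0
Back-substitute:
1 = 29 − 7·4
1 = −7·33 + 8·29
1 = 8·9698 − 2351·33
1 = −2351·9731 + 2359·9698
1 = 2359·29160 − 7069·9731
So 9731·(-7069) ≡ 1 (mod 29160), hence d ≡ -7069 ≡ 22091 (mod 29160).

22091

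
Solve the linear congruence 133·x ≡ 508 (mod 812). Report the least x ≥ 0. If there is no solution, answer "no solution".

no solution

gcd(133, 812):
812 = 6*133 + 14
133 = 9*14 + 7
14 = 2*7 + 0
gcd = 7, but 7 ∤ 508, so the congruence has no solution.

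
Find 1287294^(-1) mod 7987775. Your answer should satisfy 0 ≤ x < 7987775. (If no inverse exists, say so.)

1939829

Run Euclid on (7987775, 1287294):
7987775 = 6*1287294 + 264011
1287294 = 4*264011 + 231250
264011 = 1*231250 + 32761
231250 = 7*32761 + 1923
32761 = 17*1923 + 70
1923 = 27*70 + 33
70 = 2*33 + 4
33 = 8*4 + 1
4 = 4*1 + 0
The gcd is 1. Working backward:
1 = 33 − 8·4
1 = −8·70 + 17·33
1 = 17·1923 − 467·70
1 = −467·32761 + 7956·1923
1 = 7956·231250 − 56159·32761
1 = −56159·264011 + 64115·231250
1 = 64115·1287294 − 312619·264011
1 = −312619·7987775 + 1939829·1287294
So 1287294·1939829 ≡ 1 (mod 7987775).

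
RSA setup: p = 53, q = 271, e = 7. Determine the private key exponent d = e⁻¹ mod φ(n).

8023

φ(n) = (p−1)(q−1) = 52·270 = 14040.
Need d with 7·d ≡ 1 (mod 14040). Apply the extended Euclidean algorithm:
14040 = 2005·7 + 5
7 = 1·5 + 2
5 = 2·2 + 1
2 = 2·1 + 0
Back-substitute:
1 = 5 − 2·2
1 = −2·7 + 3·5
1 = 3·14040 − 6017·7
So 7·(-6017) ≡ 1 (mod 14040), hence d ≡ -6017 ≡ 8023 (mod 14040).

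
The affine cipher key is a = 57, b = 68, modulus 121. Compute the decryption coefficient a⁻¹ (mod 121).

17

Extended Euclidean algorithm:
121 = 2*57 + 7
57 = 8*7 + 1
7 = 7*1 + 0
Since gcd(57, 121) = 1, back-substitute to write 1 as a combination:
1 = 57 − 8·7
1 = −8·121 + 17·57
So 57·17 ≡ 1 (mod 121).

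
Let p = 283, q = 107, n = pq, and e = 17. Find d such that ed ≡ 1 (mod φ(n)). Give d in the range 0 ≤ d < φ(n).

24617

φ(n) = (p−1)(q−1) = 282·106 = 29892.
Need d with 17·d ≡ 1 (mod 29892). Apply the extended Euclidean algorithm:
29892 = 1758×17 + 6
17 = 2×6 + 5
6 = 1×5 + 1
5 = 5×1 + 0
Back-substitute:
1 = 6 − 5
1 = −17 + 3·6
1 = 3·29892 − 5275·17
So 17·(-5275) ≡ 1 (mod 29892), hence d ≡ -5275 ≡ 24617 (mod 29892).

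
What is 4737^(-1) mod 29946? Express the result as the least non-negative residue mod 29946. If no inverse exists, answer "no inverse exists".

Euclidean algorithm on 29946, 4737:
29946 = 6*4737 + 1524
4737 = 3*1524 + 165
1524 = 9*165 + 39
165 = 4*39 + 9
39 = 4*9 + 3
9 = 3*3 + 0
gcd(4737, 29946) = 3 ≠ 1, so 4737 has no multiplicative inverse modulo 29946.

no inverse exists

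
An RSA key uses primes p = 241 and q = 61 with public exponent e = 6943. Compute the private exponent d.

5407

φ(n) = (p−1)(q−1) = 240·60 = 14400.
Need d with 6943·d ≡ 1 (mod 14400). Apply the extended Euclidean algorithm:
14400 = 2·6943 + 514
6943 = 13·514 + 261
514 = 1·261 + 253
261 = 1·253 + 8
253 = 31·8 + 5
8 = 1·5 + 3
5 = 1·3 + 2
3 = 1·2 + 1
2 = 2·1 + 0
Back-substitute:
1 = 3 − 2
1 = −5 + 2·3
1 = 2·8 − 3·5
1 = −3·253 + 95·8
1 = 95·261 − 98·253
1 = −98·514 + 193·261
1 = 193·6943 − 2607·514
1 = −2607·14400 + 5407·6943
So 6943·5407 ≡ 1 (mod 14400), hence d = 5407.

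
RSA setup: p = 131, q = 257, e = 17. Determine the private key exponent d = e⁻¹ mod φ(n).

φ(n) = (p−1)(q−1) = 130·256 = 33280.
Need d with 17·d ≡ 1 (mod 33280). Apply the extended Euclidean algorithm:
33280 = 1957×17 + 11
17 = 1×11 + 6
11 = 1×6 + 5
6 = 1×5 + 1
5 = 5×1 + 0
Back-substitute:
1 = 6 − 5
1 = −11 + 2·6
1 = 2·17 − 3·11
1 = −3·33280 + 5873·17
So 17·5873 ≡ 1 (mod 33280), hence d = 5873.

5873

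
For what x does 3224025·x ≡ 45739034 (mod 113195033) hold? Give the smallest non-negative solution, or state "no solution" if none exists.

gcd(3224025, 113195033):
113195033 = 35×3224025 + 354158
3224025 = 9×354158 + 36603
354158 = 9×36603 + 24731
36603 = 1×24731 + 11872
24731 = 2×11872 + 987
11872 = 12×987 + 28
987 = 35×28 + 7
28 = 4×7 + 0
gcd = 7, but 7 ∤ 45739034, so the congruence has no solution.

no solution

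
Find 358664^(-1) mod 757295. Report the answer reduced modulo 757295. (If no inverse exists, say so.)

384114

gcd(757295, 358664) by repeated division:
757295 = 2*358664 + 39967
358664 = 8*39967 + 38928
39967 = 1*38928 + 1039
38928 = 37*1039 + 485
1039 = 2*485 + 69
485 = 7*69 + 2
69 = 34*2 + 1
2 = 2*1 + 0
Since gcd(358664, 757295) = 1, back-substitute to write 1 as a combination:
1 = 69 − 34·2
1 = −34·485 + 239·69
1 = 239·1039 − 512·485
1 = −512·38928 + 19183·1039
1 = 19183·39967 − 19695·38928
1 = −19695·358664 + 176743·39967
1 = 176743·757295 − 373181·358664
Thus 358664·(-373181) ≡ 1 (mod 757295); reducing, -373181 mod 757295 = 384114.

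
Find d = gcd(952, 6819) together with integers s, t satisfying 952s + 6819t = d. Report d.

Apply Euclid's algorithm to 6819 and 952:
6819 = 7*952 + 155
952 = 6*155 + 22
155 = 7*22 + 1
22 = 22*1 + 0
gcd(952, 6819) = 1.
Express as a combination:
1 = 155 − 7·22
1 = −7·952 + 43·155
1 = 43·6819 − 308·952
So 1 = (43)·6819 + (-308)·952.

1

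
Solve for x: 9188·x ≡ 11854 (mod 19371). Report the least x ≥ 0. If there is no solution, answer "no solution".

12689

First find gcd(9188, 19371):
19371 = 2·9188 + 995
9188 = 9·995 + 233
995 = 4·233 + 63
233 = 3·63 + 44
63 = 1·44 + 19
44 = 2·19 + 6
19 = 3·6 + 1
6 = 6·1 + 0
gcd = 1, so a unique solution mod 19371 exists.
Back-substitute for the Bézout coefficients:
1 = 19 − 3·6
1 = −3·44 + 7·19
1 = 7·63 − 10·44
1 = −10·233 + 37·63
1 = 37·995 − 158·233
1 = −158·9188 + 1459·995
1 = 1459·19371 − 3076·9188
So 9188·(-3076) ≡ 1 (mod 19371), giving 9188⁻¹ ≡ 16295.
x ≡ 9188⁻¹·11854 ≡ 16295·11854 ≡ 12689 (mod 19371).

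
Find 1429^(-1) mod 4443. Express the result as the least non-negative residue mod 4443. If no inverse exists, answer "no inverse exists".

712

Extended Euclidean algorithm:
4443 = 3*1429 + 156
1429 = 9*156 + 25
156 = 6*25 + 6
25 = 4*6 + 1
6 = 6*1 + 0
The gcd is 1. Working backward:
1 = 25 − 4·6
1 = −4·156 + 25·25
1 = 25·1429 − 229·156
1 = −229·4443 + 712·1429
So 1429·712 ≡ 1 (mod 4443).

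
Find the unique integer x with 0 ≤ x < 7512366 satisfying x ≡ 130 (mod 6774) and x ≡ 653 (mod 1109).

Write x = 130 + 6774·k. Then 6774·k ≡ 653 − 130 ≡ 523 (mod 1109).
Need 6774⁻¹ mod 1109. Extended Euclid on (1109, 120):
1109 = 9×120 + 29
120 = 4×29 + 4
29 = 7×4 + 1
4 = 4×1 + 0
Back-substitute:
1 = 29 − 7·4
1 = −7·120 + 29·29
1 = 29·1109 − 268·120
6774⁻¹ ≡ 841 (mod 1109), so k ≡ 841·523 ≡ 679 (mod 1109).
x = 130 + 6774·679 = 4599676.

4599676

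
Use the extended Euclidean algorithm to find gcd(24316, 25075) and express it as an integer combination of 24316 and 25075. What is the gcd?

Apply Euclid's algorithm to 25075 and 24316:
25075 = 1×24316 + 759
24316 = 32×759 + 28
759 = 27×28 + 3
28 = 9×3 + 1
3 = 3×1 + 0
gcd(24316, 25075) = 1.
Back-substituting:
1 = 28 − 9·3
1 = −9·759 + 244·28
1 = 244·24316 − 7817·759
1 = −7817·25075 + 8061·24316
So 1 = (-7817)·25075 + (8061)·24316.

1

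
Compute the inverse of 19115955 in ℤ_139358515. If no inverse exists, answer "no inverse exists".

no inverse exists

Euclidean algorithm on 139358515, 19115955:
139358515 = 7*19115955 + 5546830
19115955 = 3*5546830 + 2475465
5546830 = 2*2475465 + 595900
2475465 = 4*595900 + 91865
595900 = 6*91865 + 44710
91865 = 2*44710 + 2445
44710 = 18*2445 + 700
2445 = 3*700 + 345
700 = 2*345 + 10
345 = 34*10 + 5
10 = 2*5 + 0
The gcd is 5, not 1, hence no inverse exists.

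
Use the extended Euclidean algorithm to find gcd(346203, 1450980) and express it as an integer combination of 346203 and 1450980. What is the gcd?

Repeated division:
1450980 = 4·346203 + 66168
346203 = 5·66168 + 15363
66168 = 4·15363 + 4716
15363 = 3·4716 + 1215
4716 = 3·1215 + 1071
1215 = 1·1071 + 144
1071 = 7·144 + 63
144 = 2·63 + 18
63 = 3·18 + 9
18 = 2·9 + 0
gcd(346203, 1450980) = 9.
Working backward:
9 = 63 − 3·18
9 = −3·144 + 7·63
9 = 7·1071 − 52·144
9 = −52·1215 + 59·1071
9 = 59·4716 − 229·1215
9 = −229·15363 + 746·4716
9 = 746·66168 − 3213·15363
9 = −3213·346203 + 16811·66168
9 = 16811·1450980 − 70457·346203
So 9 = (16811)·1450980 + (-70457)·346203.

9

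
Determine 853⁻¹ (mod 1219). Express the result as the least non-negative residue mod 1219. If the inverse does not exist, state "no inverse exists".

403

Run Euclid on (1219, 853):
1219 = 1*853 + 366
853 = 2*366 + 121
366 = 3*121 + 3
121 = 40*3 + 1
3 = 3*1 + 0
gcd = 1, so the inverse exists. Back-substitute:
1 = 121 − 40·3
1 = −40·366 + 121·121
1 = 121·853 − 282·366
1 = −282·1219 + 403·853
So 853·403 ≡ 1 (mod 1219).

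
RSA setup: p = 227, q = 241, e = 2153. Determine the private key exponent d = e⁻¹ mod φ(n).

36857

φ(n) = (p−1)(q−1) = 226·240 = 54240.
Need d with 2153·d ≡ 1 (mod 54240). Apply the extended Euclidean algorithm:
54240 = 25×2153 + 415
2153 = 5×415 + 78
415 = 5×78 + 25
78 = 3×25 + 3
25 = 8×3 + 1
3 = 3×1 + 0
Back-substitute:
1 = 25 − 8·3
1 = −8·78 + 25·25
1 = 25·415 − 133·78
1 = −133·2153 + 690·415
1 = 690·54240 − 17383·2153
So 2153·(-17383) ≡ 1 (mod 54240), hence d ≡ -17383 ≡ 36857 (mod 54240).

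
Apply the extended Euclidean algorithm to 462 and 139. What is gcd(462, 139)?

Apply Euclid's algorithm to 462 and 139:
462 = 3*139 + 45
139 = 3*45 + 4
45 = 11*4 + 1
4 = 4*1 + 0
gcd(462, 139) = 1.
Working backward:
1 = 45 − 11·4
1 = −11·139 + 34·45
1 = 34·462 − 113·139
So 1 = (34)·462 + (-113)·139.

1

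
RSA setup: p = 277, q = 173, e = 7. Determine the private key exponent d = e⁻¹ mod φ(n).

27127

φ(n) = (p−1)(q−1) = 276·172 = 47472.
Need d with 7·d ≡ 1 (mod 47472). Apply the extended Euclidean algorithm:
47472 = 6781*7 + 5
7 = 1*5 + 2
5 = 2*2 + 1
2 = 2*1 + 0
Back-substitute:
1 = 5 − 2·2
1 = −2·7 + 3·5
1 = 3·47472 − 20345·7
So 7·(-20345) ≡ 1 (mod 47472), hence d ≡ -20345 ≡ 27127 (mod 47472).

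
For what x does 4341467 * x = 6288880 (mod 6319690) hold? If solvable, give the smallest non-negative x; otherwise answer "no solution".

454730

First find gcd(4341467, 6319690):
6319690 = 1·4341467 + 1978223
4341467 = 2·1978223 + 385021
1978223 = 5·385021 + 53118
385021 = 7·53118 + 13195
53118 = 4·13195 + 338
13195 = 39·338 + 13
338 = 26·13 + 0
gcd = 13 and 13 | 6288880, so solutions exist. Divide through by 13: 333959x ≡ 483760 (mod 486130).
Now find 333959⁻¹ mod 486130:
486130 = 1*333959 + 152171
333959 = 2*152171 + 29617
152171 = 5*29617 + 4086
29617 = 7*4086 + 1015
4086 = 4*1015 + 26
1015 = 39*26 + 1
26 = 26*1 + 0
Back-substitute:
1 = 1015 − 39·26
1 = −39·4086 + 157·1015
1 = 157·29617 − 1138·4086
1 = −1138·152171 + 5847·29617
1 = 5847·333959 − 12832·152171
1 = −12832·486130 + 18679·333959
So 333959⁻¹ ≡ 18679 (mod 486130).
Then x ≡ 18679·483760 ≡ 454730 (mod 486130); the smallest non-negative solution is x = 454730.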